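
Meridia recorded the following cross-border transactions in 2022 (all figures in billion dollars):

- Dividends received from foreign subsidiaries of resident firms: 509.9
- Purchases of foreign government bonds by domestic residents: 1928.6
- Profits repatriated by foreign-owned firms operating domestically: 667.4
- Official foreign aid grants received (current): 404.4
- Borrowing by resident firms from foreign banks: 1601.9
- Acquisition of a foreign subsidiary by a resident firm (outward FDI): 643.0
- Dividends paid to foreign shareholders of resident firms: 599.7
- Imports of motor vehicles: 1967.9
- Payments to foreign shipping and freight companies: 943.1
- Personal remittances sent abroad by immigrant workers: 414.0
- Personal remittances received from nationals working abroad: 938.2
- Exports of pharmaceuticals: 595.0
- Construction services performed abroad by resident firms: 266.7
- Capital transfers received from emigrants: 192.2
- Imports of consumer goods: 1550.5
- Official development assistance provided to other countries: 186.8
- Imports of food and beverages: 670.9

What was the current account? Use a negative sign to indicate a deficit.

-4286.1

Goods: -1550.5 + 595.0 - 670.9 - 1967.9 = -3594.3
Services: -943.1 + 266.7 = -676.4
Primary income: -599.7 + 509.9 - 667.4 = -757.2
Secondary income: 938.2 - 414.0 - 186.8 + 404.4 = 741.8
Current account = (-3594.3) + (-676.4) + (-757.2) + 741.8 = -4286.1
(Excluded from the current account — financial account: purchases of foreign government bonds by domestic residents 1928.6, borrowing by resident firms from foreign banks 1601.9, acquisition of a foreign subsidiary by a resident firm (outward FDI) 643.0; capital account: capital transfers received from emigrants 192.2.)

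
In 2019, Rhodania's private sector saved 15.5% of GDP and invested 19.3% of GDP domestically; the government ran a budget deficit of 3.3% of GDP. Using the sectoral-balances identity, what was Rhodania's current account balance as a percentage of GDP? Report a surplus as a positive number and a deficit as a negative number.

-7.1

By the sectoral-balances identity, CA = (S_private - I) + (T - G).
Private balance = 15.5 - 19.3 = -3.8
Government balance (T - G) = -3.3
CA = -3.8 + (-3.3) = -7.1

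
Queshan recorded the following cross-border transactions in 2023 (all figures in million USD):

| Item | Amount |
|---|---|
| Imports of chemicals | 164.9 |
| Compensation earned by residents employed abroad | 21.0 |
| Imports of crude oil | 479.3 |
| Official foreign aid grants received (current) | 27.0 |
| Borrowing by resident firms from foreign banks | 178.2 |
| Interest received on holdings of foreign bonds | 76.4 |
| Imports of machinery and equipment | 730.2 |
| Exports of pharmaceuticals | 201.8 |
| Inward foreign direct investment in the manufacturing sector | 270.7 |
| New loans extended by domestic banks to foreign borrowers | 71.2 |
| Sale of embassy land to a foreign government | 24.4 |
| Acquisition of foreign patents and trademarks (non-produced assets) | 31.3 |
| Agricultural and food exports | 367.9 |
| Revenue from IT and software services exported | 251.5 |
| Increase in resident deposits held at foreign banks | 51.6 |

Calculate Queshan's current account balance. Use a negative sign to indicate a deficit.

-428.8

Goods: 367.9 + 201.8 - 164.9 - 730.2 - 479.3 = -804.7
Services: 251.5
Primary income: 21.0 + 76.4 = 97.4
Secondary income: 27.0
Current account = (-804.7) + 251.5 + 97.4 + 27.0 = -428.8
(Excluded from the current account — financial account: borrowing by resident firms from foreign banks 178.2, inward foreign direct investment in the manufacturing sector 270.7, new loans extended by domestic banks to foreign borrowers 71.2, increase in resident deposits held at foreign banks 51.6; capital account: sale of embassy land to a foreign government 24.4, acquisition of foreign patents and trademarks (non-produced assets) 31.3.)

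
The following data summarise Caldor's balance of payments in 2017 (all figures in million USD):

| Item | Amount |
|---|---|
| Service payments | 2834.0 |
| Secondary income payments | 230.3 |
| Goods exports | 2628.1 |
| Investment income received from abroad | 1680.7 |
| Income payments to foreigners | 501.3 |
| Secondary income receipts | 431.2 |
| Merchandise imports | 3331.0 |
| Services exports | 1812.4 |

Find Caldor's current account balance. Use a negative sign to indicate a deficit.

Goods balance = 2628.1 - 3331.0 = -702.9
Services balance = 1812.4 - 2834.0 = -1021.6
Trade balance (goods + services) = -702.9 + (-1021.6) = -1724.5
Net primary income = 1680.7 - 501.3 = 1179.4
Net secondary income = 431.2 - 230.3 = 200.9
Current account = -1724.5 + 1179.4 + 200.9 = -344.2

-344.2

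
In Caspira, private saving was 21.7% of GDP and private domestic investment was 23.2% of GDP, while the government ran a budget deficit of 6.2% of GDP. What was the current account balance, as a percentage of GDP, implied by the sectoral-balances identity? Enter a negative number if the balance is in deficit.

By the sectoral-balances identity, CA = (S_private - I) + (T - G).
Private balance = 21.7 - 23.2 = -1.5
Government balance (T - G) = -6.2
CA = -1.5 + (-6.2) = -7.7

-7.7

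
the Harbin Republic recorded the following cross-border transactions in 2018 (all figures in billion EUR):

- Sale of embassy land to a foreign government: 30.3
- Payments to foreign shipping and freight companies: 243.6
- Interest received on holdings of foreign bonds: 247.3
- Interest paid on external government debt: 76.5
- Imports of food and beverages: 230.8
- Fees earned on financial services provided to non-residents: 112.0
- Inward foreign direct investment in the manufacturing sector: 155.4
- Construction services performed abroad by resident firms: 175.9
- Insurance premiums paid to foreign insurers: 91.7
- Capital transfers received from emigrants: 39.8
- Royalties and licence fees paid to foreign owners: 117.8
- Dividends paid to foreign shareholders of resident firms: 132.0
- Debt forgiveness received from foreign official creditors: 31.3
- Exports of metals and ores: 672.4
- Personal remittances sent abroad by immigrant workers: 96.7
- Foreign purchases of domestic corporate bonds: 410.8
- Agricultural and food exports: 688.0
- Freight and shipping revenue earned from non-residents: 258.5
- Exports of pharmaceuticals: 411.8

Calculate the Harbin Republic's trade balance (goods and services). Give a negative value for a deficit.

1634.7

Goods: 672.4 - 230.8 + 411.8 + 688.0 = 1541.4
Services: -91.7 - 117.8 + 112.0 - 243.6 + 258.5 + 175.9 = 93.3
Trade balance = 1541.4 + 93.3 = 1634.7
(Excluded from the trade balance — capital account: sale of embassy land to a foreign government 30.3, capital transfers received from emigrants 39.8, debt forgiveness received from foreign official creditors 31.3; primary income: interest received on holdings of foreign bonds 247.3, interest paid on external government debt 76.5, dividends paid to foreign shareholders of resident firms 132.0; financial account: inward foreign direct investment in the manufacturing sector 155.4, foreign purchases of domestic corporate bonds 410.8; secondary income: personal remittances sent abroad by immigrant workers 96.7.)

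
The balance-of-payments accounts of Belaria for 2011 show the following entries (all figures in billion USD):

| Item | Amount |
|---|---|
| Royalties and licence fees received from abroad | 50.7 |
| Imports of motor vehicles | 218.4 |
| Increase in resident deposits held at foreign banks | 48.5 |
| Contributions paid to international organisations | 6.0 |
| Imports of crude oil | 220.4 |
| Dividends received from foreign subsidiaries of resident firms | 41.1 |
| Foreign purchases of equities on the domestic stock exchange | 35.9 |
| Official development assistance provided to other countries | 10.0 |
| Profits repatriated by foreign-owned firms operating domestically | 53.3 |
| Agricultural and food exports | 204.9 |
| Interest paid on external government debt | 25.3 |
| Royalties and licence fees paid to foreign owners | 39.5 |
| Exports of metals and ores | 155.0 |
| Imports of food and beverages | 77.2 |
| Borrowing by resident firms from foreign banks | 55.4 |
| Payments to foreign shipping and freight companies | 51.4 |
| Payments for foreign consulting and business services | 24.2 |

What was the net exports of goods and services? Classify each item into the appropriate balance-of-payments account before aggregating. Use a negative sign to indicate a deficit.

-220.5

Goods: -77.2 + 155.0 + 204.9 - 218.4 - 220.4 = -156.1
Services: 50.7 - 51.4 - 24.2 - 39.5 = -64.4
Trade balance = -156.1 + (-64.4) = -220.5
(Excluded from the trade balance — financial account: increase in resident deposits held at foreign banks 48.5, foreign purchases of equities on the domestic stock exchange 35.9, borrowing by resident firms from foreign banks 55.4; secondary income: contributions paid to international organisations 6.0, official development assistance provided to other countries 10.0; primary income: dividends received from foreign subsidiaries of resident firms 41.1, profits repatriated by foreign-owned firms operating domestically 53.3, interest paid on external government debt 25.3.)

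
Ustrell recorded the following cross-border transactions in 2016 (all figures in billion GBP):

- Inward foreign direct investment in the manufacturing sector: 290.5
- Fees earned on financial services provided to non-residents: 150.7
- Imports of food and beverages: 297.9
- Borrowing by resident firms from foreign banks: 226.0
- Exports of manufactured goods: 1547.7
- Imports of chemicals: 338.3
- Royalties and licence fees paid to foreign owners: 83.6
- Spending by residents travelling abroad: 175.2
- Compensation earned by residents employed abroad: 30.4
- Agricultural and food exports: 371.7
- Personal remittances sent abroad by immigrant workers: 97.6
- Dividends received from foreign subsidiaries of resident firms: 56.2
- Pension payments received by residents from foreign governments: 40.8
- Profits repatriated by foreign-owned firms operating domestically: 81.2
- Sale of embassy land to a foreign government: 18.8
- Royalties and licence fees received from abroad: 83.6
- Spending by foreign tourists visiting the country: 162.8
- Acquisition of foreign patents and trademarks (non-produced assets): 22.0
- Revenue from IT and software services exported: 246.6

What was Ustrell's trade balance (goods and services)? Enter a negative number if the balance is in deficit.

Goods: 371.7 + 1547.7 - 338.3 - 297.9 = 1283.2
Services: 150.7 + 83.6 - 83.6 + 162.8 + 246.6 - 175.2 = 384.9
Trade balance = 1283.2 + 384.9 = 1668.1
(Excluded from the trade balance — financial account: inward foreign direct investment in the manufacturing sector 290.5, borrowing by resident firms from foreign banks 226.0; primary income: compensation earned by residents employed abroad 30.4, dividends received from foreign subsidiaries of resident firms 56.2, profits repatriated by foreign-owned firms operating domestically 81.2; secondary income: personal remittances sent abroad by immigrant workers 97.6, pension payments received by residents from foreign governments 40.8; capital account: sale of embassy land to a foreign government 18.8, acquisition of foreign patents and trademarks (non-produced assets) 22.0.)

1668.1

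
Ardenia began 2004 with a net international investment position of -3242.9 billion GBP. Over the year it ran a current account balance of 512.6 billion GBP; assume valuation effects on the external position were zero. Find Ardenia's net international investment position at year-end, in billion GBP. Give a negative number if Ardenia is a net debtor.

-2730.3

With no valuation effects, change in NIIP = current account = 512.6
End-of-year NIIP = -3242.9 + 512.6 = -2730.3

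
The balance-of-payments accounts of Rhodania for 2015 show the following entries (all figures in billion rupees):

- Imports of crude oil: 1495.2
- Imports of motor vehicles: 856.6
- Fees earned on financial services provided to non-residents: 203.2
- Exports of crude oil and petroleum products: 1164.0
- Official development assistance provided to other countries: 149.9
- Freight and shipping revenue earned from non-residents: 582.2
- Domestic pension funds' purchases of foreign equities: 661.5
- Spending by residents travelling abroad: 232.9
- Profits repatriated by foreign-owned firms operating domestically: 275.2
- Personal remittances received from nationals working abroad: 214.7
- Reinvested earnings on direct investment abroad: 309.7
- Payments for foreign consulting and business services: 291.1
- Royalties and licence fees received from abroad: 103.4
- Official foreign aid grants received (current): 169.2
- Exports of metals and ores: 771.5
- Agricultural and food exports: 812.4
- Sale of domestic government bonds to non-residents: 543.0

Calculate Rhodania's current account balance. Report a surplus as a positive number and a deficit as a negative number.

Goods: 812.4 - 1495.2 + 1164.0 - 856.6 + 771.5 = 396.1
Services: -291.1 + 103.4 + 203.2 - 232.9 + 582.2 = 364.8
Primary income: 309.7 - 275.2 = 34.5
Secondary income: -149.9 + 214.7 + 169.2 = 234.0
Current account = 396.1 + 364.8 + 34.5 + 234.0 = 1029.4
(Excluded from the current account — financial account: domestic pension funds' purchases of foreign equities 661.5, sale of domestic government bonds to non-residents 543.0.)

1029.4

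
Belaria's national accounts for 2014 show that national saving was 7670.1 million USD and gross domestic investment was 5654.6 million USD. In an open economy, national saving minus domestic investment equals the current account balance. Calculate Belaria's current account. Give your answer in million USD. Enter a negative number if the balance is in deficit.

2015.5

S - I = CA (net lending to the rest of the world).
CA = S - I = 7670.1 - 5654.6 = 2015.5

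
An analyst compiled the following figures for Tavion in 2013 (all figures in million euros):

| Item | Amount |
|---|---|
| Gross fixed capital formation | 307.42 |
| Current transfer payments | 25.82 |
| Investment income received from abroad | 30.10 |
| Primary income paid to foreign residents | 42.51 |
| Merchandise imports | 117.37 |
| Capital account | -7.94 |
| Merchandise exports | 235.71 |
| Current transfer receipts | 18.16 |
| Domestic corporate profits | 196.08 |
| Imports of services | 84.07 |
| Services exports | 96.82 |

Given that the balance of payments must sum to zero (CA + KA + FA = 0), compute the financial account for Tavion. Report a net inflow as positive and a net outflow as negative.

Goods balance = 235.71 - 117.37 = 118.34
Services balance = 96.82 - 84.07 = 12.75
Trade balance (goods + services) = 118.34 + 12.75 = 131.09
Net primary income = 30.10 - 42.51 = -12.41
Net secondary income = 18.16 - 25.82 = -7.66
Current account = 131.09 + (-12.41) + (-7.66) = 111.02
Financial account = -(111.02 + (-7.94)) = -103.08

-103.08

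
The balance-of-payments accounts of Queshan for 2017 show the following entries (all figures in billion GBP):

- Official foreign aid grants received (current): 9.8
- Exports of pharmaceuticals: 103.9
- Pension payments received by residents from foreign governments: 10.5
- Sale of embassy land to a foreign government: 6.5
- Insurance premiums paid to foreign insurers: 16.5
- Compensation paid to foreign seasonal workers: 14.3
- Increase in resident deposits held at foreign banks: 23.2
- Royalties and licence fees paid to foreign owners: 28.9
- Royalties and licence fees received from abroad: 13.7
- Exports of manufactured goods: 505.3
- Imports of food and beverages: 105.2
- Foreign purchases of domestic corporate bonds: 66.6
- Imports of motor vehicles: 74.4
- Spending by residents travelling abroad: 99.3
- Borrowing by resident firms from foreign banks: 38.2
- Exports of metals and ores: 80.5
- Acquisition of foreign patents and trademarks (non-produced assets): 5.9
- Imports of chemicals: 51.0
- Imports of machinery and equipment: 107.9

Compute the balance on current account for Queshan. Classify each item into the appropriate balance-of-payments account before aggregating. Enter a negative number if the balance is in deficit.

226.2

Goods: 80.5 - 107.9 + 103.9 - 105.2 - 51.0 + 505.3 - 74.4 = 351.2
Services: 13.7 - 16.5 - 99.3 - 28.9 = -131.0
Primary income: -14.3
Secondary income: 9.8 + 10.5 = 20.3
Current account = 351.2 + (-131.0) + (-14.3) + 20.3 = 226.2
(Excluded from the current account — capital account: sale of embassy land to a foreign government 6.5, acquisition of foreign patents and trademarks (non-produced assets) 5.9; financial account: increase in resident deposits held at foreign banks 23.2, foreign purchases of domestic corporate bonds 66.6, borrowing by resident firms from foreign banks 38.2.)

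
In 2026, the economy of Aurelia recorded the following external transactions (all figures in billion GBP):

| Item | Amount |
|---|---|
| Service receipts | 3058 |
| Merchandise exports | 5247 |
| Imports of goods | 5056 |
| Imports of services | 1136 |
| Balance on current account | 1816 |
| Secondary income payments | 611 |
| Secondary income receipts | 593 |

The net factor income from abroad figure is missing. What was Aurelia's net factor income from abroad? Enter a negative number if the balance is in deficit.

Current account = goods balance + services balance + net primary income + net secondary income
Sum of the known components = 2095
Net factor income from abroad = CA - (known components) = 1816 - 2095 = -279

-279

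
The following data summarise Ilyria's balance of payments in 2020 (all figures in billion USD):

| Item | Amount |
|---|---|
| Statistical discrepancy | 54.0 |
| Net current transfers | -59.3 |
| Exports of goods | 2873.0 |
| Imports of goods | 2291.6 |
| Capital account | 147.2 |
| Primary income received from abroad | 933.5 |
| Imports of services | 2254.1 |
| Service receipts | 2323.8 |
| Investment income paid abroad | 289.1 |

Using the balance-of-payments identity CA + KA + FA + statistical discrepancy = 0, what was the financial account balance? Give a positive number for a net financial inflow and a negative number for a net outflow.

-1437.4

Goods balance = 2873.0 - 2291.6 = 581.4
Services balance = 2323.8 - 2254.1 = 69.7
Trade balance (goods + services) = 581.4 + 69.7 = 651.1
Net primary income = 933.5 - 289.1 = 644.4
Net secondary income = -59.3
Current account = 651.1 + 644.4 + (-59.3) = 1236.2
Financial account = -(1236.2 + 147.2 + 54.0) = -1437.4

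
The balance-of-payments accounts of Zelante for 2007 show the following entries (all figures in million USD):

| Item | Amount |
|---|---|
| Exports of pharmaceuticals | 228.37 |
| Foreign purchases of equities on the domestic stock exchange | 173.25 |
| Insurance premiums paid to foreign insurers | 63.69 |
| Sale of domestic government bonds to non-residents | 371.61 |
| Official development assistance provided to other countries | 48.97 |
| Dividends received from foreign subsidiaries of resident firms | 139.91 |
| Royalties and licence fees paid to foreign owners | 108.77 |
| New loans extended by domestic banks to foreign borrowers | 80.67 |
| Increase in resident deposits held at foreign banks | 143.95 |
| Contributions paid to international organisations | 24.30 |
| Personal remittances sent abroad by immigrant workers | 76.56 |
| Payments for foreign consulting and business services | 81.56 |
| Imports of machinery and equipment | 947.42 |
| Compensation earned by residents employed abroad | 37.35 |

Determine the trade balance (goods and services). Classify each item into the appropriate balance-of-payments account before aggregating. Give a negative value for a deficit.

Goods: -947.42 + 228.37 = -719.05
Services: -108.77 - 63.69 - 81.56 = -254.02
Trade balance = -719.05 + (-254.02) = -973.07
(Excluded from the trade balance — financial account: foreign purchases of equities on the domestic stock exchange 173.25, sale of domestic government bonds to non-residents 371.61, new loans extended by domestic banks to foreign borrowers 80.67, increase in resident deposits held at foreign banks 143.95; secondary income: official development assistance provided to other countries 48.97, contributions paid to international organisations 24.30, personal remittances sent abroad by immigrant workers 76.56; primary income: dividends received from foreign subsidiaries of resident firms 139.91, compensation earned by residents employed abroad 37.35.)

-973.07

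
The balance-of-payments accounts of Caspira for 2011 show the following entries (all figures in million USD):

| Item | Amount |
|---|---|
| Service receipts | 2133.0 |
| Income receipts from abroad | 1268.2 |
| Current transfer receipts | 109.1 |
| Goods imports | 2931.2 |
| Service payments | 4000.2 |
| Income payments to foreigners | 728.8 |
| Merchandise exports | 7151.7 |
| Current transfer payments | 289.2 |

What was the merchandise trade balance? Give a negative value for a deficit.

Goods balance = 7151.7 - 2931.2 = 4220.5

4220.5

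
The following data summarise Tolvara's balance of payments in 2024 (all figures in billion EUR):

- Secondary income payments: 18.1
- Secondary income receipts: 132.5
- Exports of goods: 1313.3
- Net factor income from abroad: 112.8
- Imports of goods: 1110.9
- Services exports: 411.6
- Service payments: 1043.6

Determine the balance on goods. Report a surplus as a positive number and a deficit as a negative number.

202.4

Goods balance = 1313.3 - 1110.9 = 202.4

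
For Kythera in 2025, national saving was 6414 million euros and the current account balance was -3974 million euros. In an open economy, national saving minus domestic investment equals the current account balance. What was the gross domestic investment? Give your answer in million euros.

I = S - CA = 6414 - (-3974) = 10388

10388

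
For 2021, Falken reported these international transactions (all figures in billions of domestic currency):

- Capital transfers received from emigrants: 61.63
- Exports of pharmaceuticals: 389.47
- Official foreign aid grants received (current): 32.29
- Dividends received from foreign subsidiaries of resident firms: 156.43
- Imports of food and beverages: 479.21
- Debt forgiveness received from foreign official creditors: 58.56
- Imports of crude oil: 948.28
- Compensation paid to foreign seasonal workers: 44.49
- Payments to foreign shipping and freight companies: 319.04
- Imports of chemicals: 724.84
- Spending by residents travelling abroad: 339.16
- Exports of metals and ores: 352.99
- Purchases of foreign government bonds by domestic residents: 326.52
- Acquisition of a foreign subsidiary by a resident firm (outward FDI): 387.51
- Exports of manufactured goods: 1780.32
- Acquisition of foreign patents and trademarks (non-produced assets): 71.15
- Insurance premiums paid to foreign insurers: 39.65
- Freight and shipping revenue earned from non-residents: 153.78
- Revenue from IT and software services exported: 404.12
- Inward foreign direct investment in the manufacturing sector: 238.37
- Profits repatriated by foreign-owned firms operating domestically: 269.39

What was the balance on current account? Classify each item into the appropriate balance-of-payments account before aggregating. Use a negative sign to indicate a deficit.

105.34

Goods: 352.99 - 479.21 + 389.47 - 948.28 - 724.84 + 1780.32 = 370.45
Services: -339.16 + 153.78 + 404.12 - 319.04 - 39.65 = -139.95
Primary income: -269.39 + 156.43 - 44.49 = -157.45
Secondary income: 32.29
Current account = 370.45 + (-139.95) + (-157.45) + 32.29 = 105.34
(Excluded from the current account — capital account: capital transfers received from emigrants 61.63, debt forgiveness received from foreign official creditors 58.56, acquisition of foreign patents and trademarks (non-produced assets) 71.15; financial account: purchases of foreign government bonds by domestic residents 326.52, acquisition of a foreign subsidiary by a resident firm (outward FDI) 387.51, inward foreign direct investment in the manufacturing sector 238.37.)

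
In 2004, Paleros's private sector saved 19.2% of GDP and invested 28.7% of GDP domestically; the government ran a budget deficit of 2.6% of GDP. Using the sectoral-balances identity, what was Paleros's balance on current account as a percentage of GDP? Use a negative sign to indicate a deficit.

-12.1

By the sectoral-balances identity, CA = (S_private - I) + (T - G).
Private balance = 19.2 - 28.7 = -9.5
Government balance (T - G) = -2.6
CA = -9.5 + (-2.6) = -12.1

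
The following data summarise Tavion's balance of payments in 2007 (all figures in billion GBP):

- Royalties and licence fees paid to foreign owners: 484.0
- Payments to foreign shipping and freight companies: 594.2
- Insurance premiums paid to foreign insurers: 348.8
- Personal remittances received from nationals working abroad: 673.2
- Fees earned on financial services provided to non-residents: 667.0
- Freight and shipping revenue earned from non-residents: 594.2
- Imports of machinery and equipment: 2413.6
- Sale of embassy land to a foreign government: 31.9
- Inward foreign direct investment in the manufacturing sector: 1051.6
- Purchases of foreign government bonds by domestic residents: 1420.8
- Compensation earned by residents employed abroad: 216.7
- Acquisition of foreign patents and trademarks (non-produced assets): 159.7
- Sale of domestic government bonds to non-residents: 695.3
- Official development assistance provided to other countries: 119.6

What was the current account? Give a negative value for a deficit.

-1809.1

Goods: -2413.6
Services: -594.2 + 667.0 + 594.2 - 348.8 - 484.0 = -165.8
Primary income: 216.7
Secondary income: 673.2 - 119.6 = 553.6
Current account = (-2413.6) + (-165.8) + 216.7 + 553.6 = -1809.1
(Excluded from the current account — capital account: sale of embassy land to a foreign government 31.9, acquisition of foreign patents and trademarks (non-produced assets) 159.7; financial account: inward foreign direct investment in the manufacturing sector 1051.6, purchases of foreign government bonds by domestic residents 1420.8, sale of domestic government bonds to non-residents 695.3.)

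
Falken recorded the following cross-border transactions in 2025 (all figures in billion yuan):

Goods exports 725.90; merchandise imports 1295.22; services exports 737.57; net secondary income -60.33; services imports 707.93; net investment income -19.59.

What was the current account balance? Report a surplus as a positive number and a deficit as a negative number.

Goods balance = 725.90 - 1295.22 = -569.32
Services balance = 737.57 - 707.93 = 29.64
Trade balance (goods + services) = -569.32 + 29.64 = -539.68
Net primary income = -19.59
Net secondary income = -60.33
Current account = -539.68 + (-19.59) + (-60.33) = -619.60

-619.60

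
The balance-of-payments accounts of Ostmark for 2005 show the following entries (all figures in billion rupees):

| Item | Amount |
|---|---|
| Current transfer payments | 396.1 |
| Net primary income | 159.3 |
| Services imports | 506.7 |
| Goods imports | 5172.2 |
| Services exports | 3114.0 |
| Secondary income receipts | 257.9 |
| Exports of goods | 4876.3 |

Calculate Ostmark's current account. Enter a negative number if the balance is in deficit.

2332.5

Goods balance = 4876.3 - 5172.2 = -295.9
Services balance = 3114.0 - 506.7 = 2607.3
Trade balance (goods + services) = -295.9 + 2607.3 = 2311.4
Net primary income = 159.3
Net secondary income = 257.9 - 396.1 = -138.2
Current account = 2311.4 + 159.3 + (-138.2) = 2332.5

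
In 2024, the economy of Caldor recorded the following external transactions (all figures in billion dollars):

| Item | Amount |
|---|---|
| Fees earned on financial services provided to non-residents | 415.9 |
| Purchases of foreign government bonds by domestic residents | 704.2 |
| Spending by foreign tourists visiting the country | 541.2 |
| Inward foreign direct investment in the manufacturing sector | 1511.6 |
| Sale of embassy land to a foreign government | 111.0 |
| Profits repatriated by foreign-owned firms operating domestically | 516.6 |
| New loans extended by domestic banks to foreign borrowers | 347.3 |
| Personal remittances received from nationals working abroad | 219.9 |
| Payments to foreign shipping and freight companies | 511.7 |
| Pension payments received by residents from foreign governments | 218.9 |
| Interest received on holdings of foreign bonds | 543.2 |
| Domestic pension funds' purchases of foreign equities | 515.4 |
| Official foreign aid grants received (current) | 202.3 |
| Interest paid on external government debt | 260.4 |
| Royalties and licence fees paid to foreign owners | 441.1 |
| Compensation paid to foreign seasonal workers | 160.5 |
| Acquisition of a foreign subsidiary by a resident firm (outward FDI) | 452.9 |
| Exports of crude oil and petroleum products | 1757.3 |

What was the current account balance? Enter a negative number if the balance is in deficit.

Goods: 1757.3
Services: 541.2 - 511.7 + 415.9 - 441.1 = 4.3
Primary income: 543.2 - 516.6 - 260.4 - 160.5 = -394.3
Secondary income: 202.3 + 218.9 + 219.9 = 641.1
Current account = 1757.3 + 4.3 + (-394.3) + 641.1 = 2008.4
(Excluded from the current account — financial account: purchases of foreign government bonds by domestic residents 704.2, inward foreign direct investment in the manufacturing sector 1511.6, new loans extended by domestic banks to foreign borrowers 347.3, domestic pension funds' purchases of foreign equities 515.4, acquisition of a foreign subsidiary by a resident firm (outward FDI) 452.9; capital account: sale of embassy land to a foreign government 111.0.)

2008.4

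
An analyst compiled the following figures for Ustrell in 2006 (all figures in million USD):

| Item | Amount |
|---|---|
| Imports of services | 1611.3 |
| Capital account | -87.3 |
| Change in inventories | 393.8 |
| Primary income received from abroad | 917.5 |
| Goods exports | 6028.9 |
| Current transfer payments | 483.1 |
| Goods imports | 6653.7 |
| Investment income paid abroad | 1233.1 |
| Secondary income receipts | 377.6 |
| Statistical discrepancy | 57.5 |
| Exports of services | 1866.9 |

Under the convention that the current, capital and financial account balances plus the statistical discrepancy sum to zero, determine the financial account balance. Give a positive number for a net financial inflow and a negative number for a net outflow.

Goods balance = 6028.9 - 6653.7 = -624.8
Services balance = 1866.9 - 1611.3 = 255.6
Trade balance (goods + services) = -624.8 + 255.6 = -369.2
Net primary income = 917.5 - 1233.1 = -315.6
Net secondary income = 377.6 - 483.1 = -105.5
Current account = -369.2 + (-315.6) + (-105.5) = -790.3
Financial account = -(-790.3 + (-87.3) + 57.5) = 820.1

820.1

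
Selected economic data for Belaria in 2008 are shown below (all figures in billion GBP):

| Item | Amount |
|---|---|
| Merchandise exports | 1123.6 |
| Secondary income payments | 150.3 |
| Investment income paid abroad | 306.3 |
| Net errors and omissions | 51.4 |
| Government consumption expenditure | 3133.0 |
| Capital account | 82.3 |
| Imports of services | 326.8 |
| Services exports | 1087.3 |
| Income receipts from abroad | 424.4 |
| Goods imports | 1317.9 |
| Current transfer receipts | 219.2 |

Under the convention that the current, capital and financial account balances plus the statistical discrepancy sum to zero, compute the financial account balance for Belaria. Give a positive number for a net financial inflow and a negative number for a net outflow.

Goods balance = 1123.6 - 1317.9 = -194.3
Services balance = 1087.3 - 326.8 = 760.5
Trade balance (goods + services) = -194.3 + 760.5 = 566.2
Net primary income = 424.4 - 306.3 = 118.1
Net secondary income = 219.2 - 150.3 = 68.9
Current account = 566.2 + 118.1 + 68.9 = 753.2
Financial account = -(753.2 + 82.3 + 51.4) = -886.9

-886.9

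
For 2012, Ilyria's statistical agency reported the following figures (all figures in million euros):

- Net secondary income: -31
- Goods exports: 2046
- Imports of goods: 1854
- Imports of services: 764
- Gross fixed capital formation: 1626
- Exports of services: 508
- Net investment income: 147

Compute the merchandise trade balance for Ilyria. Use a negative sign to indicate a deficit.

Goods balance = 2046 - 1854 = 192

192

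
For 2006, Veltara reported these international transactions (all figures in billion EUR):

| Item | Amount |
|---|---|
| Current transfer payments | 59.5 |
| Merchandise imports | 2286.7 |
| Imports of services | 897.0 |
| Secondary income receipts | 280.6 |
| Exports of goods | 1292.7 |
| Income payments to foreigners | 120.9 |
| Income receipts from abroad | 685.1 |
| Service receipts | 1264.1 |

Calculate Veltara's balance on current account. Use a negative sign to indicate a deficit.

Goods balance = 1292.7 - 2286.7 = -994.0
Services balance = 1264.1 - 897.0 = 367.1
Trade balance (goods + services) = -994.0 + 367.1 = -626.9
Net primary income = 685.1 - 120.9 = 564.2
Net secondary income = 280.6 - 59.5 = 221.1
Current account = -626.9 + 564.2 + 221.1 = 158.4

158.4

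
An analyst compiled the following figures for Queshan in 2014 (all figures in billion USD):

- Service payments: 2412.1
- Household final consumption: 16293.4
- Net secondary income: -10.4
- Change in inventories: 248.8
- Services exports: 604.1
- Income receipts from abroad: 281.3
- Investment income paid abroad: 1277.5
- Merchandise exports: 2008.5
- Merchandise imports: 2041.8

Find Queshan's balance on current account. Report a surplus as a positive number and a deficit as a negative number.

-2847.9

Goods balance = 2008.5 - 2041.8 = -33.3
Services balance = 604.1 - 2412.1 = -1808.0
Trade balance (goods + services) = -33.3 + (-1808.0) = -1841.3
Net primary income = 281.3 - 1277.5 = -996.2
Net secondary income = -10.4
Current account = -1841.3 + (-996.2) + (-10.4) = -2847.9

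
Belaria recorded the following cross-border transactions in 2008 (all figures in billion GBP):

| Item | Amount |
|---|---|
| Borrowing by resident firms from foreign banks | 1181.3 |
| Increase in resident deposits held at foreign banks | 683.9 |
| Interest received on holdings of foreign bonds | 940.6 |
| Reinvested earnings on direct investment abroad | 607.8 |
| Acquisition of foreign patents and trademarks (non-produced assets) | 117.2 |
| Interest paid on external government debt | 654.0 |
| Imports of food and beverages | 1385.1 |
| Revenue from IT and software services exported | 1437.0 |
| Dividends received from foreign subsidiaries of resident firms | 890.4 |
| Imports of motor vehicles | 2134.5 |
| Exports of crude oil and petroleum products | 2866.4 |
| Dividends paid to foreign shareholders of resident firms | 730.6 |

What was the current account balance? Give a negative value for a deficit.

Goods: 2866.4 - 1385.1 - 2134.5 = -653.2
Services: 1437.0
Primary income: -654.0 + 607.8 + 890.4 - 730.6 + 940.6 = 1054.2
Current account = (-653.2) + 1437.0 + 1054.2 = 1838.0
(Excluded from the current account — financial account: borrowing by resident firms from foreign banks 1181.3, increase in resident deposits held at foreign banks 683.9; capital account: acquisition of foreign patents and trademarks (non-produced assets) 117.2.)

1838.0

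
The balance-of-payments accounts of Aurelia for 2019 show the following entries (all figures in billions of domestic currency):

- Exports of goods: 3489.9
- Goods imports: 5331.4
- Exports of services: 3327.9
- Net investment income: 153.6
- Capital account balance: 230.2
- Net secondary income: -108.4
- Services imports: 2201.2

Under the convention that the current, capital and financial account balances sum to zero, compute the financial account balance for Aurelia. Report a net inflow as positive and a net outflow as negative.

439.4

Goods balance = 3489.9 - 5331.4 = -1841.5
Services balance = 3327.9 - 2201.2 = 1126.7
Trade balance (goods + services) = -1841.5 + 1126.7 = -714.8
Net primary income = 153.6
Net secondary income = -108.4
Current account = -714.8 + 153.6 + (-108.4) = -669.6
Financial account = -(-669.6 + 230.2) = 439.4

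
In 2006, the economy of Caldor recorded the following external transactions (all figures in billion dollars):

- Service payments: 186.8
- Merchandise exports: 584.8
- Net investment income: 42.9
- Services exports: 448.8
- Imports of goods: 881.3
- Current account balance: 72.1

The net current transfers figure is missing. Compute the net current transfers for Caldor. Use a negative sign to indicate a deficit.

63.7

Current account = goods balance + services balance + net primary income + net secondary income
Sum of the known components = 8.4
Net current transfers = CA - (known components) = 72.1 - 8.4 = 63.7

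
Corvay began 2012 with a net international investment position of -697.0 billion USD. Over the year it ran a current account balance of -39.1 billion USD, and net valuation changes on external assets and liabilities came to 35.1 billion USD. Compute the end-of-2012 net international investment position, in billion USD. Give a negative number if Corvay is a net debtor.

-701.0

Change in NIIP = current account + net valuation change = -39.1 + 35.1 = -4.0
End-of-year NIIP = -697.0 + (-4.0) = -701.0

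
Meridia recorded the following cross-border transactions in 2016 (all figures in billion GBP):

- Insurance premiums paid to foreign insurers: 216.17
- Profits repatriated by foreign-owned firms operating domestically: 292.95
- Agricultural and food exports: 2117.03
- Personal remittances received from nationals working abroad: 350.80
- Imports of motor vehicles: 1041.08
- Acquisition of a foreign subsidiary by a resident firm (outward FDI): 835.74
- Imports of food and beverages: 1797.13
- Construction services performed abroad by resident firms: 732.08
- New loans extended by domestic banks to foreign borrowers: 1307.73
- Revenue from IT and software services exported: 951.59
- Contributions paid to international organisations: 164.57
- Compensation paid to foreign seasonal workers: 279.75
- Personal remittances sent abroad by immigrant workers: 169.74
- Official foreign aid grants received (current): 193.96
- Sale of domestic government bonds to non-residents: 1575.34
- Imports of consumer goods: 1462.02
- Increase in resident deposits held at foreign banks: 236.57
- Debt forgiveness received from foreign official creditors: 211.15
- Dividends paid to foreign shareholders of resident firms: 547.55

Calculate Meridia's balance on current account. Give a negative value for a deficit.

Goods: -1462.02 - 1797.13 - 1041.08 + 2117.03 = -2183.20
Services: -216.17 + 732.08 + 951.59 = 1467.50
Primary income: -292.95 - 279.75 - 547.55 = -1120.25
Secondary income: 350.80 + 193.96 - 164.57 - 169.74 = 210.45
Current account = (-2183.20) + 1467.50 + (-1120.25) + 210.45 = -1625.50
(Excluded from the current account — financial account: acquisition of a foreign subsidiary by a resident firm (outward FDI) 835.74, new loans extended by domestic banks to foreign borrowers 1307.73, sale of domestic government bonds to non-residents 1575.34, increase in resident deposits held at foreign banks 236.57; capital account: debt forgiveness received from foreign official creditors 211.15.)

-1625.50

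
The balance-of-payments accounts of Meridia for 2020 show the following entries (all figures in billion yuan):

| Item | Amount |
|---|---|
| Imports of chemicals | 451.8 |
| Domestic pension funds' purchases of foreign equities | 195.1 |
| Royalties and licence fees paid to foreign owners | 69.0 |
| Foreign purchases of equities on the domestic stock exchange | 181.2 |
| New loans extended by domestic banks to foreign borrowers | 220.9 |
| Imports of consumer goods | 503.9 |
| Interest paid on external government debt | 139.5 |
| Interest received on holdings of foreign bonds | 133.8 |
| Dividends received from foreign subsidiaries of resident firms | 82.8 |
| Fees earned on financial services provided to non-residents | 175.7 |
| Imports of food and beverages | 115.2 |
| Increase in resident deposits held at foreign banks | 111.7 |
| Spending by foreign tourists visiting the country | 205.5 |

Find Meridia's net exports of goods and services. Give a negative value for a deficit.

-758.7

Goods: -503.9 - 451.8 - 115.2 = -1070.9
Services: 205.5 + 175.7 - 69.0 = 312.2
Trade balance = -1070.9 + 312.2 = -758.7
(Excluded from the trade balance — financial account: domestic pension funds' purchases of foreign equities 195.1, foreign purchases of equities on the domestic stock exchange 181.2, new loans extended by domestic banks to foreign borrowers 220.9, increase in resident deposits held at foreign banks 111.7; primary income: interest paid on external government debt 139.5, interest received on holdings of foreign bonds 133.8, dividends received from foreign subsidiaries of resident firms 82.8.)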